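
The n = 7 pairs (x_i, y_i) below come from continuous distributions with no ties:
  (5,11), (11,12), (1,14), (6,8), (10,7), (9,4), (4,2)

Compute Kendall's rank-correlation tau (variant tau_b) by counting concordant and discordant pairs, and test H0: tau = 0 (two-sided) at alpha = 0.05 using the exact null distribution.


Step 1: Enumerate the 21 unordered pairs (i,j) with i<j and classify each by sign(x_j-x_i) * sign(y_j-y_i).
  (1,2):dx=+6,dy=+1->C; (1,3):dx=-4,dy=+3->D; (1,4):dx=+1,dy=-3->D; (1,5):dx=+5,dy=-4->D
  (1,6):dx=+4,dy=-7->D; (1,7):dx=-1,dy=-9->C; (2,3):dx=-10,dy=+2->D; (2,4):dx=-5,dy=-4->C
  (2,5):dx=-1,dy=-5->C; (2,6):dx=-2,dy=-8->C; (2,7):dx=-7,dy=-10->C; (3,4):dx=+5,dy=-6->D
  (3,5):dx=+9,dy=-7->D; (3,6):dx=+8,dy=-10->D; (3,7):dx=+3,dy=-12->D; (4,5):dx=+4,dy=-1->D
  (4,6):dx=+3,dy=-4->D; (4,7):dx=-2,dy=-6->C; (5,6):dx=-1,dy=-3->C; (5,7):dx=-6,dy=-5->C
  (6,7):dx=-5,dy=-2->C
Step 2: C = 10, D = 11, total pairs = 21.
Step 3: tau = (C - D)/(n(n-1)/2) = (10 - 11)/21 = -0.047619.
Step 4: Exact two-sided p-value (enumerate n! = 5040 permutations of y under H0): p = 1.000000.
Step 5: alpha = 0.05. fail to reject H0.

tau_b = -0.0476 (C=10, D=11), p = 1.000000, fail to reject H0.


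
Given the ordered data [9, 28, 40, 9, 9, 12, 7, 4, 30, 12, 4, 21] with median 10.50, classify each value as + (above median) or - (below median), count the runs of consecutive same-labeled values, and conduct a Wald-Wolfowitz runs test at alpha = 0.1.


Step 1: Compute median = 10.50; label A = above, B = below.
Labels in order: BAABBABBAABA  (n_A = 6, n_B = 6)
Step 2: Count runs R = 8.
Step 3: Under H0 (random ordering), E[R] = 2*n_A*n_B/(n_A+n_B) + 1 = 2*6*6/12 + 1 = 7.0000.
        Var[R] = 2*n_A*n_B*(2*n_A*n_B - n_A - n_B) / ((n_A+n_B)^2 * (n_A+n_B-1)) = 4320/1584 = 2.7273.
        SD[R] = 1.6514.
Step 4: Continuity-corrected z = (R - 0.5 - E[R]) / SD[R] = (8 - 0.5 - 7.0000) / 1.6514 = 0.3028.
Step 5: Two-sided p-value via normal approximation = 2*(1 - Phi(|z|)) = 0.762069.
Step 6: alpha = 0.1. fail to reject H0.

R = 8, z = 0.3028, p = 0.762069, fail to reject H0.


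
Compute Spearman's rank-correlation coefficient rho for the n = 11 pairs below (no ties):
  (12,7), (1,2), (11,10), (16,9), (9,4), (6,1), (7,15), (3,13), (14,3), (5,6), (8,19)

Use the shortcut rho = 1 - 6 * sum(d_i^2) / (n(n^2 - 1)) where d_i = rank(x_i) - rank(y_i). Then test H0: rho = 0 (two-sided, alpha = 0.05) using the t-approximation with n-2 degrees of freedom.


Step 1: Rank x and y separately (midranks; no ties here).
rank(x): 12->9, 1->1, 11->8, 16->11, 9->7, 6->4, 7->5, 3->2, 14->10, 5->3, 8->6
rank(y): 7->6, 2->2, 10->8, 9->7, 4->4, 1->1, 15->10, 13->9, 3->3, 6->5, 19->11
Step 2: d_i = R_x(i) - R_y(i); compute d_i^2.
  (9-6)^2=9, (1-2)^2=1, (8-8)^2=0, (11-7)^2=16, (7-4)^2=9, (4-1)^2=9, (5-10)^2=25, (2-9)^2=49, (10-3)^2=49, (3-5)^2=4, (6-11)^2=25
sum(d^2) = 196.
Step 3: rho = 1 - 6*196 / (11*(11^2 - 1)) = 1 - 1176/1320 = 0.109091.
Step 4: Under H0, t = rho * sqrt((n-2)/(1-rho^2)) = 0.3292 ~ t(9).
Step 5: Two-sided p-value from the t-distribution with 9 df = 0.749509.
Step 6: alpha = 0.05. fail to reject H0.

rho = 0.1091, p = 0.749509, fail to reject H0 at alpha = 0.05.


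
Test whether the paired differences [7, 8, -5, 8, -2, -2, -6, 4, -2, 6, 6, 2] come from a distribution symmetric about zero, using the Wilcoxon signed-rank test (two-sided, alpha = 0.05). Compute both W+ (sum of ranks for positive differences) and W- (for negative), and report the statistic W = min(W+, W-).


Step 1: Drop any zero differences (none here) and take |d_i|.
|d| = [7, 8, 5, 8, 2, 2, 6, 4, 2, 6, 6, 2]
Step 2: Midrank |d_i| (ties get averaged ranks).
ranks: |7|->10, |8|->11.5, |5|->6, |8|->11.5, |2|->2.5, |2|->2.5, |6|->8, |4|->5, |2|->2.5, |6|->8, |6|->8, |2|->2.5
Step 3: Attach original signs; sum ranks with positive sign and with negative sign.
W+ = 10 + 11.5 + 11.5 + 5 + 8 + 8 + 2.5 = 56.5
W- = 6 + 2.5 + 2.5 + 8 + 2.5 = 21.5
(Check: W+ + W- = 78 should equal n(n+1)/2 = 78.)
Step 4: Test statistic W = min(W+, W-) = 21.5.
Step 5: Ties in |d|, so use the tie-corrected normal approximation.
        E[W] = n(n+1)/4 = 12*13/4 = 39.
        Tie groups: |d|=2 (t=4), |d|=6 (t=3), |d|=8 (t=2); sum(t^3 - t) = 90.
        Var[W] = n(n+1)(2n+1)/24 - sum(t^3-t)/48 = 3900/24 - 90/48 = 160.625.
        z = (W - E[W]) / sqrt(Var[W]) = (21.5 - 39) / 12.6738 = -1.3808.
        Two-sided p = 2*Phi(z) = 0.167340.
Step 6: alpha = 0.05. fail to reject H0.

W+ = 56.5, W- = 21.5, W = min = 21.5, p = 0.167340, fail to reject H0.


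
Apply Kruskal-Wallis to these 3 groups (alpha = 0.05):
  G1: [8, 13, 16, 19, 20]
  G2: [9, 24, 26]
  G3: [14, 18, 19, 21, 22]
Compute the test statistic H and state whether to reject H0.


Step 1: Combine all N = 13 observations and assign midranks.
sorted (value, group, rank): (8,G1,1), (9,G2,2), (13,G1,3), (14,G3,4), (16,G1,5), (18,G3,6), (19,G1,7.5), (19,G3,7.5), (20,G1,9), (21,G3,10), (22,G3,11), (24,G2,12), (26,G2,13)
Step 2: Sum ranks within each group.
R_1 = 25.5 (n_1 = 5)
R_2 = 27 (n_2 = 3)
R_3 = 38.5 (n_3 = 5)
Step 3: H = 12/(N(N+1)) * sum(R_i^2/n_i) - 3(N+1)
     = 12/(13*14) * (25.5^2/5 + 27^2/3 + 38.5^2/5) - 3*14
     = 0.065934 * 669.5 - 42
     = 2.142857.
Step 4: Ties present; correction factor C = 1 - 6/(13^3 - 13) = 0.997253. Corrected H = 2.142857 / 0.997253 = 2.148760.
Step 5: Under H0, H ~ chi^2(2); p-value = 0.341509.
Step 6: alpha = 0.05. fail to reject H0.

H = 2.1488, df = 2, p = 0.341509, fail to reject H0.


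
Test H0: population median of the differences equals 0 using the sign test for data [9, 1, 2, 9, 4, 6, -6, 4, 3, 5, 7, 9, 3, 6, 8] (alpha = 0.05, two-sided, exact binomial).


Step 1: Discard zero differences. Original n = 15; n_eff = number of nonzero differences = 15.
Nonzero differences (with sign): +9, +1, +2, +9, +4, +6, -6, +4, +3, +5, +7, +9, +3, +6, +8
Step 2: Count signs: positive = 14, negative = 1.
Step 3: Under H0: P(positive) = 0.5, so the number of positives S ~ Bin(15, 0.5).
Step 4: Two-sided exact p-value = sum of Bin(15,0.5) probabilities at or below the observed probability = 0.000977.
Step 5: alpha = 0.05. reject H0.

n_eff = 15, pos = 14, neg = 1, p = 0.000977, reject H0.


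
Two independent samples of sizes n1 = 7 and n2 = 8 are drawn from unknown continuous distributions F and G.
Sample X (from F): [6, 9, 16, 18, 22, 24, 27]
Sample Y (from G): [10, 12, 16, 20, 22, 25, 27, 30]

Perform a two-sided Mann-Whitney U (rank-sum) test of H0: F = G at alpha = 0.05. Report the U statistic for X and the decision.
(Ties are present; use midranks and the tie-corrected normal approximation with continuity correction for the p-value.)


Step 1: Combine and sort all 15 observations; assign midranks.
sorted (value, group): (6,X), (9,X), (10,Y), (12,Y), (16,X), (16,Y), (18,X), (20,Y), (22,X), (22,Y), (24,X), (25,Y), (27,X), (27,Y), (30,Y)
ranks: 6->1, 9->2, 10->3, 12->4, 16->5.5, 16->5.5, 18->7, 20->8, 22->9.5, 22->9.5, 24->11, 25->12, 27->13.5, 27->13.5, 30->15
Step 2: Rank sum for X: R1 = 1 + 2 + 5.5 + 7 + 9.5 + 11 + 13.5 = 49.5.
Step 3: U_X = R1 - n1(n1+1)/2 = 49.5 - 7*8/2 = 49.5 - 28 = 21.5.
       U_Y = n1*n2 - U_X = 56 - 21.5 = 34.5.
Step 4: Ties are present, so use the tie-corrected normal approximation (with continuity correction) for the p-value.
Step 5: p-value = 0.486283; compare to alpha = 0.05. fail to reject H0.

U_X = 21.5, p = 0.486283, fail to reject H0 at alpha = 0.05.


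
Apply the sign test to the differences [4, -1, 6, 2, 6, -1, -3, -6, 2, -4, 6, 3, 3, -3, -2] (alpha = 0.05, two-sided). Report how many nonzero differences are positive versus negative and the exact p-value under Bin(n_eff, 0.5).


Step 1: Discard zero differences. Original n = 15; n_eff = number of nonzero differences = 15.
Nonzero differences (with sign): +4, -1, +6, +2, +6, -1, -3, -6, +2, -4, +6, +3, +3, -3, -2
Step 2: Count signs: positive = 8, negative = 7.
Step 3: Under H0: P(positive) = 0.5, so the number of positives S ~ Bin(15, 0.5).
Step 4: Two-sided exact p-value = sum of Bin(15,0.5) probabilities at or below the observed probability = 1.000000.
Step 5: alpha = 0.05. fail to reject H0.

n_eff = 15, pos = 8, neg = 7, p = 1.000000, fail to reject H0.


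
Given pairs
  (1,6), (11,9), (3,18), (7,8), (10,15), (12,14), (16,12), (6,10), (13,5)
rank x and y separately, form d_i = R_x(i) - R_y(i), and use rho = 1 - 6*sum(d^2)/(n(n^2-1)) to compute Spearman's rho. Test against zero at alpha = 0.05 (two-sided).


Step 1: Rank x and y separately (midranks; no ties here).
rank(x): 1->1, 11->6, 3->2, 7->4, 10->5, 12->7, 16->9, 6->3, 13->8
rank(y): 6->2, 9->4, 18->9, 8->3, 15->8, 14->7, 12->6, 10->5, 5->1
Step 2: d_i = R_x(i) - R_y(i); compute d_i^2.
  (1-2)^2=1, (6-4)^2=4, (2-9)^2=49, (4-3)^2=1, (5-8)^2=9, (7-7)^2=0, (9-6)^2=9, (3-5)^2=4, (8-1)^2=49
sum(d^2) = 126.
Step 3: rho = 1 - 6*126 / (9*(9^2 - 1)) = 1 - 756/720 = -0.050000.
Step 4: Under H0, t = rho * sqrt((n-2)/(1-rho^2)) = -0.1325 ~ t(7).
Step 5: Two-sided p-value from the t-distribution with 7 df = 0.898353.
Step 6: alpha = 0.05. fail to reject H0.

rho = -0.0500, p = 0.898353, fail to reject H0 at alpha = 0.05.


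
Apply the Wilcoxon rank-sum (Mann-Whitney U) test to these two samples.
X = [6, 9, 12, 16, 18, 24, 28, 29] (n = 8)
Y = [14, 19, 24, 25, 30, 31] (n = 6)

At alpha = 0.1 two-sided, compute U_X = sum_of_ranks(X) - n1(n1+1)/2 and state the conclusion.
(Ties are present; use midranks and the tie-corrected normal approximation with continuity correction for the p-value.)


Step 1: Combine and sort all 14 observations; assign midranks.
sorted (value, group): (6,X), (9,X), (12,X), (14,Y), (16,X), (18,X), (19,Y), (24,X), (24,Y), (25,Y), (28,X), (29,X), (30,Y), (31,Y)
ranks: 6->1, 9->2, 12->3, 14->4, 16->5, 18->6, 19->7, 24->8.5, 24->8.5, 25->10, 28->11, 29->12, 30->13, 31->14
Step 2: Rank sum for X: R1 = 1 + 2 + 3 + 5 + 6 + 8.5 + 11 + 12 = 48.5.
Step 3: U_X = R1 - n1(n1+1)/2 = 48.5 - 8*9/2 = 48.5 - 36 = 12.5.
       U_Y = n1*n2 - U_X = 48 - 12.5 = 35.5.
Step 4: Ties are present, so use the tie-corrected normal approximation (with continuity correction) for the p-value.
Step 5: p-value = 0.155126; compare to alpha = 0.1. fail to reject H0.

U_X = 12.5, p = 0.155126, fail to reject H0 at alpha = 0.1.


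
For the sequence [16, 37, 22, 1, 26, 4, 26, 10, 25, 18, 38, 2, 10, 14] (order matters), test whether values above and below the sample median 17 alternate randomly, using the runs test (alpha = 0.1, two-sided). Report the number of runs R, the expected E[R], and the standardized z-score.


Step 1: Compute median = 17; label A = above, B = below.
Labels in order: BAABABABAAABBB  (n_A = 7, n_B = 7)
Step 2: Count runs R = 9.
Step 3: Under H0 (random ordering), E[R] = 2*n_A*n_B/(n_A+n_B) + 1 = 2*7*7/14 + 1 = 8.0000.
        Var[R] = 2*n_A*n_B*(2*n_A*n_B - n_A - n_B) / ((n_A+n_B)^2 * (n_A+n_B-1)) = 8232/2548 = 3.2308.
        SD[R] = 1.7974.
Step 4: Continuity-corrected z = (R - 0.5 - E[R]) / SD[R] = (9 - 0.5 - 8.0000) / 1.7974 = 0.2782.
Step 5: Two-sided p-value via normal approximation = 2*(1 - Phi(|z|)) = 0.780879.
Step 6: alpha = 0.1. fail to reject H0.

R = 9, z = 0.2782, p = 0.780879, fail to reject H0.


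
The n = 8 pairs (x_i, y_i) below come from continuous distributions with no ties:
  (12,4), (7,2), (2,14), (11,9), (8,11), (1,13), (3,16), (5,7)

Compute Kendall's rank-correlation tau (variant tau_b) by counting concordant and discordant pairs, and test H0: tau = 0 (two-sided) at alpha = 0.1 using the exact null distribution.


Step 1: Enumerate the 28 unordered pairs (i,j) with i<j and classify each by sign(x_j-x_i) * sign(y_j-y_i).
  (1,2):dx=-5,dy=-2->C; (1,3):dx=-10,dy=+10->D; (1,4):dx=-1,dy=+5->D; (1,5):dx=-4,dy=+7->D
  (1,6):dx=-11,dy=+9->D; (1,7):dx=-9,dy=+12->D; (1,8):dx=-7,dy=+3->D; (2,3):dx=-5,dy=+12->D
  (2,4):dx=+4,dy=+7->C; (2,5):dx=+1,dy=+9->C; (2,6):dx=-6,dy=+11->D; (2,7):dx=-4,dy=+14->D
  (2,8):dx=-2,dy=+5->D; (3,4):dx=+9,dy=-5->D; (3,5):dx=+6,dy=-3->D; (3,6):dx=-1,dy=-1->C
  (3,7):dx=+1,dy=+2->C; (3,8):dx=+3,dy=-7->D; (4,5):dx=-3,dy=+2->D; (4,6):dx=-10,dy=+4->D
  (4,7):dx=-8,dy=+7->D; (4,8):dx=-6,dy=-2->C; (5,6):dx=-7,dy=+2->D; (5,7):dx=-5,dy=+5->D
  (5,8):dx=-3,dy=-4->C; (6,7):dx=+2,dy=+3->C; (6,8):dx=+4,dy=-6->D; (7,8):dx=+2,dy=-9->D
Step 2: C = 8, D = 20, total pairs = 28.
Step 3: tau = (C - D)/(n(n-1)/2) = (8 - 20)/28 = -0.428571.
Step 4: Exact two-sided p-value (enumerate n! = 40320 permutations of y under H0): p = 0.178869.
Step 5: alpha = 0.1. fail to reject H0.

tau_b = -0.4286 (C=8, D=20), p = 0.178869, fail to reject H0.


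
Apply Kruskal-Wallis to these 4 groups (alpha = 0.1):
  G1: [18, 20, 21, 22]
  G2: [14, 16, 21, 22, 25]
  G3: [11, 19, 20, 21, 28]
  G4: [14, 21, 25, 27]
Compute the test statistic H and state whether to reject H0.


Step 1: Combine all N = 18 observations and assign midranks.
sorted (value, group, rank): (11,G3,1), (14,G2,2.5), (14,G4,2.5), (16,G2,4), (18,G1,5), (19,G3,6), (20,G1,7.5), (20,G3,7.5), (21,G1,10.5), (21,G2,10.5), (21,G3,10.5), (21,G4,10.5), (22,G1,13.5), (22,G2,13.5), (25,G2,15.5), (25,G4,15.5), (27,G4,17), (28,G3,18)
Step 2: Sum ranks within each group.
R_1 = 36.5 (n_1 = 4)
R_2 = 46 (n_2 = 5)
R_3 = 43 (n_3 = 5)
R_4 = 45.5 (n_4 = 4)
Step 3: H = 12/(N(N+1)) * sum(R_i^2/n_i) - 3(N+1)
     = 12/(18*19) * (36.5^2/4 + 46^2/5 + 43^2/5 + 45.5^2/4) - 3*19
     = 0.035088 * 1643.62 - 57
     = 0.671053.
Step 4: Ties present; correction factor C = 1 - 84/(18^3 - 18) = 0.985552. Corrected H = 0.671053 / 0.985552 = 0.680890.
Step 5: Under H0, H ~ chi^2(3); p-value = 0.877689.
Step 6: alpha = 0.1. fail to reject H0.

H = 0.6809, df = 3, p = 0.877689, fail to reject H0.


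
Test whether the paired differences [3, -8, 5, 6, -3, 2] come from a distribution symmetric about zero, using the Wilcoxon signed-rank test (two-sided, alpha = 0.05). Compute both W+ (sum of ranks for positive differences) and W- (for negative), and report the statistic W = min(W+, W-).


Step 1: Drop any zero differences (none here) and take |d_i|.
|d| = [3, 8, 5, 6, 3, 2]
Step 2: Midrank |d_i| (ties get averaged ranks).
ranks: |3|->2.5, |8|->6, |5|->4, |6|->5, |3|->2.5, |2|->1
Step 3: Attach original signs; sum ranks with positive sign and with negative sign.
W+ = 2.5 + 4 + 5 + 1 = 12.5
W- = 6 + 2.5 = 8.5
(Check: W+ + W- = 21 should equal n(n+1)/2 = 21.)
Step 4: Test statistic W = min(W+, W-) = 8.5.
Step 5: Ties in |d|, so use the tie-corrected normal approximation.
        E[W] = n(n+1)/4 = 6*7/4 = 10.5.
        Tie groups: |d|=3 (t=2); sum(t^3 - t) = 6.
        Var[W] = n(n+1)(2n+1)/24 - sum(t^3-t)/48 = 546/24 - 6/48 = 22.625.
        z = (W - E[W]) / sqrt(Var[W]) = (8.5 - 10.5) / 4.7566 = -0.4205.
        Two-sided p = 2*Phi(z) = 0.674142.
Step 6: alpha = 0.05. fail to reject H0.

W+ = 12.5, W- = 8.5, W = min = 8.5, p = 0.674142, fail to reject H0.


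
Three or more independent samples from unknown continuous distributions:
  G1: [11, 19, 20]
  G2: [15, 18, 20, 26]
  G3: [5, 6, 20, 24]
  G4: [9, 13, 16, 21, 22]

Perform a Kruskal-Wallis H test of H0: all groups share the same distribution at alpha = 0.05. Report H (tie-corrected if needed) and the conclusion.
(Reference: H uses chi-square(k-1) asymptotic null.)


Step 1: Combine all N = 16 observations and assign midranks.
sorted (value, group, rank): (5,G3,1), (6,G3,2), (9,G4,3), (11,G1,4), (13,G4,5), (15,G2,6), (16,G4,7), (18,G2,8), (19,G1,9), (20,G1,11), (20,G2,11), (20,G3,11), (21,G4,13), (22,G4,14), (24,G3,15), (26,G2,16)
Step 2: Sum ranks within each group.
R_1 = 24 (n_1 = 3)
R_2 = 41 (n_2 = 4)
R_3 = 29 (n_3 = 4)
R_4 = 42 (n_4 = 5)
Step 3: H = 12/(N(N+1)) * sum(R_i^2/n_i) - 3(N+1)
     = 12/(16*17) * (24^2/3 + 41^2/4 + 29^2/4 + 42^2/5) - 3*17
     = 0.044118 * 1175.3 - 51
     = 0.851471.
Step 4: Ties present; correction factor C = 1 - 24/(16^3 - 16) = 0.994118. Corrected H = 0.851471 / 0.994118 = 0.856509.
Step 5: Under H0, H ~ chi^2(3); p-value = 0.835908.
Step 6: alpha = 0.05. fail to reject H0.

H = 0.8565, df = 3, p = 0.835908, fail to reject H0.


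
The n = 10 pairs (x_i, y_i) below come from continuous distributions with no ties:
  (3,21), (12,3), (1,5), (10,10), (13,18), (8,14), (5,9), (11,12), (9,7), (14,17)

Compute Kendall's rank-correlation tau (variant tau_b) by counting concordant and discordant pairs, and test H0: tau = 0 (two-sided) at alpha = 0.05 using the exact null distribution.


Step 1: Enumerate the 45 unordered pairs (i,j) with i<j and classify each by sign(x_j-x_i) * sign(y_j-y_i).
  (1,2):dx=+9,dy=-18->D; (1,3):dx=-2,dy=-16->C; (1,4):dx=+7,dy=-11->D; (1,5):dx=+10,dy=-3->D
  (1,6):dx=+5,dy=-7->D; (1,7):dx=+2,dy=-12->D; (1,8):dx=+8,dy=-9->D; (1,9):dx=+6,dy=-14->D
  (1,10):dx=+11,dy=-4->D; (2,3):dx=-11,dy=+2->D; (2,4):dx=-2,dy=+7->D; (2,5):dx=+1,dy=+15->C
  (2,6):dx=-4,dy=+11->D; (2,7):dx=-7,dy=+6->D; (2,8):dx=-1,dy=+9->D; (2,9):dx=-3,dy=+4->D
  (2,10):dx=+2,dy=+14->C; (3,4):dx=+9,dy=+5->C; (3,5):dx=+12,dy=+13->C; (3,6):dx=+7,dy=+9->C
  (3,7):dx=+4,dy=+4->C; (3,8):dx=+10,dy=+7->C; (3,9):dx=+8,dy=+2->C; (3,10):dx=+13,dy=+12->C
  (4,5):dx=+3,dy=+8->C; (4,6):dx=-2,dy=+4->D; (4,7):dx=-5,dy=-1->C; (4,8):dx=+1,dy=+2->C
  (4,9):dx=-1,dy=-3->C; (4,10):dx=+4,dy=+7->C; (5,6):dx=-5,dy=-4->C; (5,7):dx=-8,dy=-9->C
  (5,8):dx=-2,dy=-6->C; (5,9):dx=-4,dy=-11->C; (5,10):dx=+1,dy=-1->D; (6,7):dx=-3,dy=-5->C
  (6,8):dx=+3,dy=-2->D; (6,9):dx=+1,dy=-7->D; (6,10):dx=+6,dy=+3->C; (7,8):dx=+6,dy=+3->C
  (7,9):dx=+4,dy=-2->D; (7,10):dx=+9,dy=+8->C; (8,9):dx=-2,dy=-5->C; (8,10):dx=+3,dy=+5->C
  (9,10):dx=+5,dy=+10->C
Step 2: C = 26, D = 19, total pairs = 45.
Step 3: tau = (C - D)/(n(n-1)/2) = (26 - 19)/45 = 0.155556.
Step 4: Exact two-sided p-value (enumerate n! = 3628800 permutations of y under H0): p = 0.600654.
Step 5: alpha = 0.05. fail to reject H0.

tau_b = 0.1556 (C=26, D=19), p = 0.600654, fail to reject H0.


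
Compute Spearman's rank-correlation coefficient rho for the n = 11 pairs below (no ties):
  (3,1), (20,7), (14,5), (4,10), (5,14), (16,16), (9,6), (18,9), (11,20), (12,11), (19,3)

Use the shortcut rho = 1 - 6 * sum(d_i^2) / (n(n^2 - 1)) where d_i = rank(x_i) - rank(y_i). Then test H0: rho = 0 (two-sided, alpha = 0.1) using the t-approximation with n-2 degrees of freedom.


Step 1: Rank x and y separately (midranks; no ties here).
rank(x): 3->1, 20->11, 14->7, 4->2, 5->3, 16->8, 9->4, 18->9, 11->5, 12->6, 19->10
rank(y): 1->1, 7->5, 5->3, 10->7, 14->9, 16->10, 6->4, 9->6, 20->11, 11->8, 3->2
Step 2: d_i = R_x(i) - R_y(i); compute d_i^2.
  (1-1)^2=0, (11-5)^2=36, (7-3)^2=16, (2-7)^2=25, (3-9)^2=36, (8-10)^2=4, (4-4)^2=0, (9-6)^2=9, (5-11)^2=36, (6-8)^2=4, (10-2)^2=64
sum(d^2) = 230.
Step 3: rho = 1 - 6*230 / (11*(11^2 - 1)) = 1 - 1380/1320 = -0.045455.
Step 4: Under H0, t = rho * sqrt((n-2)/(1-rho^2)) = -0.1365 ~ t(9).
Step 5: Two-sided p-value from the t-distribution with 9 df = 0.894427.
Step 6: alpha = 0.1. fail to reject H0.

rho = -0.0455, p = 0.894427, fail to reject H0 at alpha = 0.1.


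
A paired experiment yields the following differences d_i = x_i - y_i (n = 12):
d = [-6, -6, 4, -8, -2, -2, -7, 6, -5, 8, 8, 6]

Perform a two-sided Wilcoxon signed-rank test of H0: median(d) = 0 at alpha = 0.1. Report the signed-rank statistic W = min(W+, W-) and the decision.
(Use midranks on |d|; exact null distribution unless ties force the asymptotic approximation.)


Step 1: Drop any zero differences (none here) and take |d_i|.
|d| = [6, 6, 4, 8, 2, 2, 7, 6, 5, 8, 8, 6]
Step 2: Midrank |d_i| (ties get averaged ranks).
ranks: |6|->6.5, |6|->6.5, |4|->3, |8|->11, |2|->1.5, |2|->1.5, |7|->9, |6|->6.5, |5|->4, |8|->11, |8|->11, |6|->6.5
Step 3: Attach original signs; sum ranks with positive sign and with negative sign.
W+ = 3 + 6.5 + 11 + 11 + 6.5 = 38
W- = 6.5 + 6.5 + 11 + 1.5 + 1.5 + 9 + 4 = 40
(Check: W+ + W- = 78 should equal n(n+1)/2 = 78.)
Step 4: Test statistic W = min(W+, W-) = 38.
Step 5: Ties in |d|, so use the tie-corrected normal approximation.
        E[W] = n(n+1)/4 = 12*13/4 = 39.
        Tie groups: |d|=2 (t=2), |d|=6 (t=4), |d|=8 (t=3); sum(t^3 - t) = 90.
        Var[W] = n(n+1)(2n+1)/24 - sum(t^3-t)/48 = 3900/24 - 90/48 = 160.625.
        z = (W - E[W]) / sqrt(Var[W]) = (38 - 39) / 12.6738 = -0.0789.
        Two-sided p = 2*Phi(z) = 0.937110.
Step 6: alpha = 0.1. fail to reject H0.

W+ = 38, W- = 40, W = min = 38, p = 0.937110, fail to reject H0.


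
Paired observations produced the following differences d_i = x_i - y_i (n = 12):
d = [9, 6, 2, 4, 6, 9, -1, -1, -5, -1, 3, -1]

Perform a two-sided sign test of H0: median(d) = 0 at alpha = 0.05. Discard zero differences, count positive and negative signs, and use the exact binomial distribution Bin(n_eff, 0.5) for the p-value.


Step 1: Discard zero differences. Original n = 12; n_eff = number of nonzero differences = 12.
Nonzero differences (with sign): +9, +6, +2, +4, +6, +9, -1, -1, -5, -1, +3, -1
Step 2: Count signs: positive = 7, negative = 5.
Step 3: Under H0: P(positive) = 0.5, so the number of positives S ~ Bin(12, 0.5).
Step 4: Two-sided exact p-value = sum of Bin(12,0.5) probabilities at or below the observed probability = 0.774414.
Step 5: alpha = 0.05. fail to reject H0.

n_eff = 12, pos = 7, neg = 5, p = 0.774414, fail to reject H0.


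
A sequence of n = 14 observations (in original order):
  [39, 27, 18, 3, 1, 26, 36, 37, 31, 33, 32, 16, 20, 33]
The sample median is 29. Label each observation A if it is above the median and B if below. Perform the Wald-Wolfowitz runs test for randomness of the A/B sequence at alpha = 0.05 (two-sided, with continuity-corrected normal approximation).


Step 1: Compute median = 29; label A = above, B = below.
Labels in order: ABBBBBAAAAABBA  (n_A = 7, n_B = 7)
Step 2: Count runs R = 5.
Step 3: Under H0 (random ordering), E[R] = 2*n_A*n_B/(n_A+n_B) + 1 = 2*7*7/14 + 1 = 8.0000.
        Var[R] = 2*n_A*n_B*(2*n_A*n_B - n_A - n_B) / ((n_A+n_B)^2 * (n_A+n_B-1)) = 8232/2548 = 3.2308.
        SD[R] = 1.7974.
Step 4: Continuity-corrected z = (R + 0.5 - E[R]) / SD[R] = (5 + 0.5 - 8.0000) / 1.7974 = -1.3909.
Step 5: Two-sided p-value via normal approximation = 2*(1 - Phi(|z|)) = 0.164264.
Step 6: alpha = 0.05. fail to reject H0.

R = 5, z = -1.3909, p = 0.164264, fail to reject H0.


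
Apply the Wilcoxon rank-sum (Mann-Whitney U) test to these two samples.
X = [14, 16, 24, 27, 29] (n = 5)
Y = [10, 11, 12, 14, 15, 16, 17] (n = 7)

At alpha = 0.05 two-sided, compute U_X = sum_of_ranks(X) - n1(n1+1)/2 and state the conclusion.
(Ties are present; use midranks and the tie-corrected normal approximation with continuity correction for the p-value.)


Step 1: Combine and sort all 12 observations; assign midranks.
sorted (value, group): (10,Y), (11,Y), (12,Y), (14,X), (14,Y), (15,Y), (16,X), (16,Y), (17,Y), (24,X), (27,X), (29,X)
ranks: 10->1, 11->2, 12->3, 14->4.5, 14->4.5, 15->6, 16->7.5, 16->7.5, 17->9, 24->10, 27->11, 29->12
Step 2: Rank sum for X: R1 = 4.5 + 7.5 + 10 + 11 + 12 = 45.
Step 3: U_X = R1 - n1(n1+1)/2 = 45 - 5*6/2 = 45 - 15 = 30.
       U_Y = n1*n2 - U_X = 35 - 30 = 5.
Step 4: Ties are present, so use the tie-corrected normal approximation (with continuity correction) for the p-value.
Step 5: p-value = 0.050507; compare to alpha = 0.05. fail to reject H0.

U_X = 30, p = 0.050507, fail to reject H0 at alpha = 0.05.


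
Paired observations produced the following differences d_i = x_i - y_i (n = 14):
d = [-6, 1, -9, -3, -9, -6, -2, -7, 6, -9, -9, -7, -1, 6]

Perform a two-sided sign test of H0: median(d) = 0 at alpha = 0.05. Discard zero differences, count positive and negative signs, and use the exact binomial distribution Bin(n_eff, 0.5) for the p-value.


Step 1: Discard zero differences. Original n = 14; n_eff = number of nonzero differences = 14.
Nonzero differences (with sign): -6, +1, -9, -3, -9, -6, -2, -7, +6, -9, -9, -7, -1, +6
Step 2: Count signs: positive = 3, negative = 11.
Step 3: Under H0: P(positive) = 0.5, so the number of positives S ~ Bin(14, 0.5).
Step 4: Two-sided exact p-value = sum of Bin(14,0.5) probabilities at or below the observed probability = 0.057373.
Step 5: alpha = 0.05. fail to reject H0.

n_eff = 14, pos = 3, neg = 11, p = 0.057373, fail to reject H0.


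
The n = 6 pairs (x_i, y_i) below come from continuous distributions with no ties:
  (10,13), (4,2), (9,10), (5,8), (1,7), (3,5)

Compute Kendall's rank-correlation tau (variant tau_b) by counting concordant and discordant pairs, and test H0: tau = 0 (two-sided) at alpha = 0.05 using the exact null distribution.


Step 1: Enumerate the 15 unordered pairs (i,j) with i<j and classify each by sign(x_j-x_i) * sign(y_j-y_i).
  (1,2):dx=-6,dy=-11->C; (1,3):dx=-1,dy=-3->C; (1,4):dx=-5,dy=-5->C; (1,5):dx=-9,dy=-6->C
  (1,6):dx=-7,dy=-8->C; (2,3):dx=+5,dy=+8->C; (2,4):dx=+1,dy=+6->C; (2,5):dx=-3,dy=+5->D
  (2,6):dx=-1,dy=+3->D; (3,4):dx=-4,dy=-2->C; (3,5):dx=-8,dy=-3->C; (3,6):dx=-6,dy=-5->C
  (4,5):dx=-4,dy=-1->C; (4,6):dx=-2,dy=-3->C; (5,6):dx=+2,dy=-2->D
Step 2: C = 12, D = 3, total pairs = 15.
Step 3: tau = (C - D)/(n(n-1)/2) = (12 - 3)/15 = 0.600000.
Step 4: Exact two-sided p-value (enumerate n! = 720 permutations of y under H0): p = 0.136111.
Step 5: alpha = 0.05. fail to reject H0.

tau_b = 0.6000 (C=12, D=3), p = 0.136111, fail to reject H0.


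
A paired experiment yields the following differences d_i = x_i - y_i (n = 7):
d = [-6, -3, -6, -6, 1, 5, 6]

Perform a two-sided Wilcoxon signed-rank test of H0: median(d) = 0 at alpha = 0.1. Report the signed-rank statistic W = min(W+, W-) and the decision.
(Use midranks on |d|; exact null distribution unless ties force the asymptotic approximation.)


Step 1: Drop any zero differences (none here) and take |d_i|.
|d| = [6, 3, 6, 6, 1, 5, 6]
Step 2: Midrank |d_i| (ties get averaged ranks).
ranks: |6|->5.5, |3|->2, |6|->5.5, |6|->5.5, |1|->1, |5|->3, |6|->5.5
Step 3: Attach original signs; sum ranks with positive sign and with negative sign.
W+ = 1 + 3 + 5.5 = 9.5
W- = 5.5 + 2 + 5.5 + 5.5 = 18.5
(Check: W+ + W- = 28 should equal n(n+1)/2 = 28.)
Step 4: Test statistic W = min(W+, W-) = 9.5.
Step 5: Ties in |d|, so use the tie-corrected normal approximation.
        E[W] = n(n+1)/4 = 7*8/4 = 14.
        Tie groups: |d|=6 (t=4); sum(t^3 - t) = 60.
        Var[W] = n(n+1)(2n+1)/24 - sum(t^3-t)/48 = 840/24 - 60/48 = 33.75.
        z = (W - E[W]) / sqrt(Var[W]) = (9.5 - 14) / 5.8095 = -0.7746.
        Two-sided p = 2*Phi(z) = 0.438578.
Step 6: alpha = 0.1. fail to reject H0.

W+ = 9.5, W- = 18.5, W = min = 9.5, p = 0.438578, fail to reject H0.


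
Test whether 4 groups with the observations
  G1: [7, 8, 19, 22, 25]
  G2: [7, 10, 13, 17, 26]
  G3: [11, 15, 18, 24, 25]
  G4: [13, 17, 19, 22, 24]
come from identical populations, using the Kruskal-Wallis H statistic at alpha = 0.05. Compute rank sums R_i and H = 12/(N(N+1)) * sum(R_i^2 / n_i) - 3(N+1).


Step 1: Combine all N = 20 observations and assign midranks.
sorted (value, group, rank): (7,G1,1.5), (7,G2,1.5), (8,G1,3), (10,G2,4), (11,G3,5), (13,G2,6.5), (13,G4,6.5), (15,G3,8), (17,G2,9.5), (17,G4,9.5), (18,G3,11), (19,G1,12.5), (19,G4,12.5), (22,G1,14.5), (22,G4,14.5), (24,G3,16.5), (24,G4,16.5), (25,G1,18.5), (25,G3,18.5), (26,G2,20)
Step 2: Sum ranks within each group.
R_1 = 50 (n_1 = 5)
R_2 = 41.5 (n_2 = 5)
R_3 = 59 (n_3 = 5)
R_4 = 59.5 (n_4 = 5)
Step 3: H = 12/(N(N+1)) * sum(R_i^2/n_i) - 3(N+1)
     = 12/(20*21) * (50^2/5 + 41.5^2/5 + 59^2/5 + 59.5^2/5) - 3*21
     = 0.028571 * 2248.7 - 63
     = 1.248571.
Step 4: Ties present; correction factor C = 1 - 42/(20^3 - 20) = 0.994737. Corrected H = 1.248571 / 0.994737 = 1.255178.
Step 5: Under H0, H ~ chi^2(3); p-value = 0.739803.
Step 6: alpha = 0.05. fail to reject H0.

H = 1.2552, df = 3, p = 0.739803, fail to reject H0.


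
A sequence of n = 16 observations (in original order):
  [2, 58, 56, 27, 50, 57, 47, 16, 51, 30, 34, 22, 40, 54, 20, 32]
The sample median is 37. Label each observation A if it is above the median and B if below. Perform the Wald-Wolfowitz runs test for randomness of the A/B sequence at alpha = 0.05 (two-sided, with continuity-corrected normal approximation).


Step 1: Compute median = 37; label A = above, B = below.
Labels in order: BAABAAABABBBAABB  (n_A = 8, n_B = 8)
Step 2: Count runs R = 9.
Step 3: Under H0 (random ordering), E[R] = 2*n_A*n_B/(n_A+n_B) + 1 = 2*8*8/16 + 1 = 9.0000.
        Var[R] = 2*n_A*n_B*(2*n_A*n_B - n_A - n_B) / ((n_A+n_B)^2 * (n_A+n_B-1)) = 14336/3840 = 3.7333.
        SD[R] = 1.9322.
Step 4: R = E[R], so z = 0 with no continuity correction.
Step 5: Two-sided p-value via normal approximation = 2*(1 - Phi(|z|)) = 1.000000.
Step 6: alpha = 0.05. fail to reject H0.

R = 9, z = 0.0000, p = 1.000000, fail to reject H0.


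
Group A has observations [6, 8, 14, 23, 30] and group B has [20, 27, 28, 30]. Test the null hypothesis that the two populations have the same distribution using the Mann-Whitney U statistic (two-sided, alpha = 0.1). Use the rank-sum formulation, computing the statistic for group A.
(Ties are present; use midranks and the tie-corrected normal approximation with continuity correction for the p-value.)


Step 1: Combine and sort all 9 observations; assign midranks.
sorted (value, group): (6,X), (8,X), (14,X), (20,Y), (23,X), (27,Y), (28,Y), (30,X), (30,Y)
ranks: 6->1, 8->2, 14->3, 20->4, 23->5, 27->6, 28->7, 30->8.5, 30->8.5
Step 2: Rank sum for X: R1 = 1 + 2 + 3 + 5 + 8.5 = 19.5.
Step 3: U_X = R1 - n1(n1+1)/2 = 19.5 - 5*6/2 = 19.5 - 15 = 4.5.
       U_Y = n1*n2 - U_X = 20 - 4.5 = 15.5.
Step 4: Ties are present, so use the tie-corrected normal approximation (with continuity correction) for the p-value.
Step 5: p-value = 0.218742; compare to alpha = 0.1. fail to reject H0.

U_X = 4.5, p = 0.218742, fail to reject H0 at alpha = 0.1.


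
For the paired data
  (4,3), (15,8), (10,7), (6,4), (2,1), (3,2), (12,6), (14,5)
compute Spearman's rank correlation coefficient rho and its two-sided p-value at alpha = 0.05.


Step 1: Rank x and y separately (midranks; no ties here).
rank(x): 4->3, 15->8, 10->5, 6->4, 2->1, 3->2, 12->6, 14->7
rank(y): 3->3, 8->8, 7->7, 4->4, 1->1, 2->2, 6->6, 5->5
Step 2: d_i = R_x(i) - R_y(i); compute d_i^2.
  (3-3)^2=0, (8-8)^2=0, (5-7)^2=4, (4-4)^2=0, (1-1)^2=0, (2-2)^2=0, (6-6)^2=0, (7-5)^2=4
sum(d^2) = 8.
Step 3: rho = 1 - 6*8 / (8*(8^2 - 1)) = 1 - 48/504 = 0.904762.
Step 4: Under H0, t = rho * sqrt((n-2)/(1-rho^2)) = 5.2034 ~ t(6).
Step 5: Two-sided p-value from the t-distribution with 6 df = 0.002008.
Step 6: alpha = 0.05. reject H0.

rho = 0.9048, p = 0.002008, reject H0 at alpha = 0.05.


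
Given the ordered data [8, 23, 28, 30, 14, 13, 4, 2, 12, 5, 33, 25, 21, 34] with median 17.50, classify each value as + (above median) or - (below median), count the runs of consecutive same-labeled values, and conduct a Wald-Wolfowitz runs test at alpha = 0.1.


Step 1: Compute median = 17.50; label A = above, B = below.
Labels in order: BAAABBBBBBAAAA  (n_A = 7, n_B = 7)
Step 2: Count runs R = 4.
Step 3: Under H0 (random ordering), E[R] = 2*n_A*n_B/(n_A+n_B) + 1 = 2*7*7/14 + 1 = 8.0000.
        Var[R] = 2*n_A*n_B*(2*n_A*n_B - n_A - n_B) / ((n_A+n_B)^2 * (n_A+n_B-1)) = 8232/2548 = 3.2308.
        SD[R] = 1.7974.
Step 4: Continuity-corrected z = (R + 0.5 - E[R]) / SD[R] = (4 + 0.5 - 8.0000) / 1.7974 = -1.9472.
Step 5: Two-sided p-value via normal approximation = 2*(1 - Phi(|z|)) = 0.051508.
Step 6: alpha = 0.1. reject H0.

R = 4, z = -1.9472, p = 0.051508, reject H0.


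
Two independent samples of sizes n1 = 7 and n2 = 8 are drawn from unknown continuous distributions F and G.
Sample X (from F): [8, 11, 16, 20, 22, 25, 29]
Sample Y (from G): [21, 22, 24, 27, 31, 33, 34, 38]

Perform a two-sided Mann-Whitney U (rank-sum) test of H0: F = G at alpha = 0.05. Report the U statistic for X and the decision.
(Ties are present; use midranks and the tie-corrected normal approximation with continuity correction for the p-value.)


Step 1: Combine and sort all 15 observations; assign midranks.
sorted (value, group): (8,X), (11,X), (16,X), (20,X), (21,Y), (22,X), (22,Y), (24,Y), (25,X), (27,Y), (29,X), (31,Y), (33,Y), (34,Y), (38,Y)
ranks: 8->1, 11->2, 16->3, 20->4, 21->5, 22->6.5, 22->6.5, 24->8, 25->9, 27->10, 29->11, 31->12, 33->13, 34->14, 38->15
Step 2: Rank sum for X: R1 = 1 + 2 + 3 + 4 + 6.5 + 9 + 11 = 36.5.
Step 3: U_X = R1 - n1(n1+1)/2 = 36.5 - 7*8/2 = 36.5 - 28 = 8.5.
       U_Y = n1*n2 - U_X = 56 - 8.5 = 47.5.
Step 4: Ties are present, so use the tie-corrected normal approximation (with continuity correction) for the p-value.
Step 5: p-value = 0.027751; compare to alpha = 0.05. reject H0.

U_X = 8.5, p = 0.027751, reject H0 at alpha = 0.05.


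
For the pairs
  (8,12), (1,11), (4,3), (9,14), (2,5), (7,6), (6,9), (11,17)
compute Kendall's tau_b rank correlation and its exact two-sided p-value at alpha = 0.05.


Step 1: Enumerate the 28 unordered pairs (i,j) with i<j and classify each by sign(x_j-x_i) * sign(y_j-y_i).
  (1,2):dx=-7,dy=-1->C; (1,3):dx=-4,dy=-9->C; (1,4):dx=+1,dy=+2->C; (1,5):dx=-6,dy=-7->C
  (1,6):dx=-1,dy=-6->C; (1,7):dx=-2,dy=-3->C; (1,8):dx=+3,dy=+5->C; (2,3):dx=+3,dy=-8->D
  (2,4):dx=+8,dy=+3->C; (2,5):dx=+1,dy=-6->D; (2,6):dx=+6,dy=-5->D; (2,7):dx=+5,dy=-2->D
  (2,8):dx=+10,dy=+6->C; (3,4):dx=+5,dy=+11->C; (3,5):dx=-2,dy=+2->D; (3,6):dx=+3,dy=+3->C
  (3,7):dx=+2,dy=+6->C; (3,8):dx=+7,dy=+14->C; (4,5):dx=-7,dy=-9->C; (4,6):dx=-2,dy=-8->C
  (4,7):dx=-3,dy=-5->C; (4,8):dx=+2,dy=+3->C; (5,6):dx=+5,dy=+1->C; (5,7):dx=+4,dy=+4->C
  (5,8):dx=+9,dy=+12->C; (6,7):dx=-1,dy=+3->D; (6,8):dx=+4,dy=+11->C; (7,8):dx=+5,dy=+8->C
Step 2: C = 22, D = 6, total pairs = 28.
Step 3: tau = (C - D)/(n(n-1)/2) = (22 - 6)/28 = 0.571429.
Step 4: Exact two-sided p-value (enumerate n! = 40320 permutations of y under H0): p = 0.061012.
Step 5: alpha = 0.05. fail to reject H0.

tau_b = 0.5714 (C=22, D=6), p = 0.061012, fail to reject H0.


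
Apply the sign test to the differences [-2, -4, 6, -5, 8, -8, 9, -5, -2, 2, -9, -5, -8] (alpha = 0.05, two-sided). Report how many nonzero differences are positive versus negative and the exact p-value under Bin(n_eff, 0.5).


Step 1: Discard zero differences. Original n = 13; n_eff = number of nonzero differences = 13.
Nonzero differences (with sign): -2, -4, +6, -5, +8, -8, +9, -5, -2, +2, -9, -5, -8
Step 2: Count signs: positive = 4, negative = 9.
Step 3: Under H0: P(positive) = 0.5, so the number of positives S ~ Bin(13, 0.5).
Step 4: Two-sided exact p-value = sum of Bin(13,0.5) probabilities at or below the observed probability = 0.266846.
Step 5: alpha = 0.05. fail to reject H0.

n_eff = 13, pos = 4, neg = 9, p = 0.266846, fail to reject H0.


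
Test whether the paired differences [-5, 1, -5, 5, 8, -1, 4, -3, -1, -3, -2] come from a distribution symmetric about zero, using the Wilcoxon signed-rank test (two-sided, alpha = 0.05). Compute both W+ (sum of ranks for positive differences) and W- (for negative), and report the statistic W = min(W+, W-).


Step 1: Drop any zero differences (none here) and take |d_i|.
|d| = [5, 1, 5, 5, 8, 1, 4, 3, 1, 3, 2]
Step 2: Midrank |d_i| (ties get averaged ranks).
ranks: |5|->9, |1|->2, |5|->9, |5|->9, |8|->11, |1|->2, |4|->7, |3|->5.5, |1|->2, |3|->5.5, |2|->4
Step 3: Attach original signs; sum ranks with positive sign and with negative sign.
W+ = 2 + 9 + 11 + 7 = 29
W- = 9 + 9 + 2 + 5.5 + 2 + 5.5 + 4 = 37
(Check: W+ + W- = 66 should equal n(n+1)/2 = 66.)
Step 4: Test statistic W = min(W+, W-) = 29.
Step 5: Ties in |d|, so use the tie-corrected normal approximation.
        E[W] = n(n+1)/4 = 11*12/4 = 33.
        Tie groups: |d|=1 (t=3), |d|=3 (t=2), |d|=5 (t=3); sum(t^3 - t) = 54.
        Var[W] = n(n+1)(2n+1)/24 - sum(t^3-t)/48 = 3036/24 - 54/48 = 125.375.
        z = (W - E[W]) / sqrt(Var[W]) = (29 - 33) / 11.1971 = -0.3572.
        Two-sided p = 2*Phi(z) = 0.720916.
Step 6: alpha = 0.05. fail to reject H0.

W+ = 29, W- = 37, W = min = 29, p = 0.720916, fail to reject H0.


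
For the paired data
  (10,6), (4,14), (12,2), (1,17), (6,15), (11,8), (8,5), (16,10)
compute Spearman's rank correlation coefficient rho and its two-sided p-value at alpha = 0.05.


Step 1: Rank x and y separately (midranks; no ties here).
rank(x): 10->5, 4->2, 12->7, 1->1, 6->3, 11->6, 8->4, 16->8
rank(y): 6->3, 14->6, 2->1, 17->8, 15->7, 8->4, 5->2, 10->5
Step 2: d_i = R_x(i) - R_y(i); compute d_i^2.
  (5-3)^2=4, (2-6)^2=16, (7-1)^2=36, (1-8)^2=49, (3-7)^2=16, (6-4)^2=4, (4-2)^2=4, (8-5)^2=9
sum(d^2) = 138.
Step 3: rho = 1 - 6*138 / (8*(8^2 - 1)) = 1 - 828/504 = -0.642857.
Step 4: Under H0, t = rho * sqrt((n-2)/(1-rho^2)) = -2.0557 ~ t(6).
Step 5: Two-sided p-value from the t-distribution with 6 df = 0.085559.
Step 6: alpha = 0.05. fail to reject H0.

rho = -0.6429, p = 0.085559, fail to reject H0 at alpha = 0.05.


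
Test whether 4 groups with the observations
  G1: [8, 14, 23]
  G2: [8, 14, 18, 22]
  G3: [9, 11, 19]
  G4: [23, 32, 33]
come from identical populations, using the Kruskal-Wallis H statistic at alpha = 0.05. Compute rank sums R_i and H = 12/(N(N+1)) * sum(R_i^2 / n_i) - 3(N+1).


Step 1: Combine all N = 13 observations and assign midranks.
sorted (value, group, rank): (8,G1,1.5), (8,G2,1.5), (9,G3,3), (11,G3,4), (14,G1,5.5), (14,G2,5.5), (18,G2,7), (19,G3,8), (22,G2,9), (23,G1,10.5), (23,G4,10.5), (32,G4,12), (33,G4,13)
Step 2: Sum ranks within each group.
R_1 = 17.5 (n_1 = 3)
R_2 = 23 (n_2 = 4)
R_3 = 15 (n_3 = 3)
R_4 = 35.5 (n_4 = 3)
Step 3: H = 12/(N(N+1)) * sum(R_i^2/n_i) - 3(N+1)
     = 12/(13*14) * (17.5^2/3 + 23^2/4 + 15^2/3 + 35.5^2/3) - 3*14
     = 0.065934 * 729.417 - 42
     = 6.093407.
Step 4: Ties present; correction factor C = 1 - 18/(13^3 - 13) = 0.991758. Corrected H = 6.093407 / 0.991758 = 6.144044.
Step 5: Under H0, H ~ chi^2(3); p-value = 0.104809.
Step 6: alpha = 0.05. fail to reject H0.

H = 6.1440, df = 3, p = 0.104809, fail to reject H0.


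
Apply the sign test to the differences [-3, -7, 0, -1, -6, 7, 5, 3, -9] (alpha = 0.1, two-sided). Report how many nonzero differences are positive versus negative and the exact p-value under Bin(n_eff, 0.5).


Step 1: Discard zero differences. Original n = 9; n_eff = number of nonzero differences = 8.
Nonzero differences (with sign): -3, -7, -1, -6, +7, +5, +3, -9
Step 2: Count signs: positive = 3, negative = 5.
Step 3: Under H0: P(positive) = 0.5, so the number of positives S ~ Bin(8, 0.5).
Step 4: Two-sided exact p-value = sum of Bin(8,0.5) probabilities at or below the observed probability = 0.726562.
Step 5: alpha = 0.1. fail to reject H0.

n_eff = 8, pos = 3, neg = 5, p = 0.726562, fail to reject H0.


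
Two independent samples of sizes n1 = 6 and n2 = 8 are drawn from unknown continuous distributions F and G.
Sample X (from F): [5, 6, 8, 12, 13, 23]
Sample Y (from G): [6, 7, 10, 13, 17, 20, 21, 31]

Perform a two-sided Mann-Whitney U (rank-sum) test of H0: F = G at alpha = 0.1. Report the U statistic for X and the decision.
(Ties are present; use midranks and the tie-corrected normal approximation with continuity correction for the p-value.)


Step 1: Combine and sort all 14 observations; assign midranks.
sorted (value, group): (5,X), (6,X), (6,Y), (7,Y), (8,X), (10,Y), (12,X), (13,X), (13,Y), (17,Y), (20,Y), (21,Y), (23,X), (31,Y)
ranks: 5->1, 6->2.5, 6->2.5, 7->4, 8->5, 10->6, 12->7, 13->8.5, 13->8.5, 17->10, 20->11, 21->12, 23->13, 31->14
Step 2: Rank sum for X: R1 = 1 + 2.5 + 5 + 7 + 8.5 + 13 = 37.
Step 3: U_X = R1 - n1(n1+1)/2 = 37 - 6*7/2 = 37 - 21 = 16.
       U_Y = n1*n2 - U_X = 48 - 16 = 32.
Step 4: Ties are present, so use the tie-corrected normal approximation (with continuity correction) for the p-value.
Step 5: p-value = 0.331857; compare to alpha = 0.1. fail to reject H0.

U_X = 16, p = 0.331857, fail to reject H0 at alpha = 0.1.


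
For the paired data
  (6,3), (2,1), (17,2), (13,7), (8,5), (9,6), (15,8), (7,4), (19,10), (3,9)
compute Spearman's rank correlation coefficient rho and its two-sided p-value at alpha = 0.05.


Step 1: Rank x and y separately (midranks; no ties here).
rank(x): 6->3, 2->1, 17->9, 13->7, 8->5, 9->6, 15->8, 7->4, 19->10, 3->2
rank(y): 3->3, 1->1, 2->2, 7->7, 5->5, 6->6, 8->8, 4->4, 10->10, 9->9
Step 2: d_i = R_x(i) - R_y(i); compute d_i^2.
  (3-3)^2=0, (1-1)^2=0, (9-2)^2=49, (7-7)^2=0, (5-5)^2=0, (6-6)^2=0, (8-8)^2=0, (4-4)^2=0, (10-10)^2=0, (2-9)^2=49
sum(d^2) = 98.
Step 3: rho = 1 - 6*98 / (10*(10^2 - 1)) = 1 - 588/990 = 0.406061.
Step 4: Under H0, t = rho * sqrt((n-2)/(1-rho^2)) = 1.2568 ~ t(8).
Step 5: Two-sided p-value from the t-distribution with 8 df = 0.244282.
Step 6: alpha = 0.05. fail to reject H0.

rho = 0.4061, p = 0.244282, fail to reject H0 at alpha = 0.05.
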